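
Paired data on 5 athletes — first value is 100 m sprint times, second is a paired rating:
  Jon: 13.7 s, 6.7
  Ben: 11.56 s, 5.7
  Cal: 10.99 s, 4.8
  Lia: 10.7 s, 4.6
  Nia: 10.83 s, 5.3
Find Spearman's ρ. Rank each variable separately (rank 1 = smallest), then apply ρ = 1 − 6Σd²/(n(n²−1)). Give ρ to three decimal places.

0.900

Ranks of variable 1: 5, 4, 3, 1, 2
Ranks of variable 2: 5, 4, 2, 1, 3
d = r₁ − r₂: 0, 0, 1, 0, -1
d²: 0, 0, 1, 0, 1; Σd² = 2
ρ = 1 − 6·2/(5·24) = 1 − 12/120 = 0.900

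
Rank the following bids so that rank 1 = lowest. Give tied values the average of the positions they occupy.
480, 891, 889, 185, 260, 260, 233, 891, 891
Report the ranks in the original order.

Sorted (ascending): 185, 233, 260, 260, 480, 889, 891, 891, 891
The 2 values of 260 occupy positions 3–4 → average rank (3+4)/2 = 3.5.
The 3 values of 891 occupy positions 7–9 → average rank 8.

5, 8, 6, 1, 3.5, 3.5, 2, 8, 8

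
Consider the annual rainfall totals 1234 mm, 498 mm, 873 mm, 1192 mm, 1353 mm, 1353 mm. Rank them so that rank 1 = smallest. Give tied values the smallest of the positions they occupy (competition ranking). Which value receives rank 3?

1192

Sorted (ascending): 498, 873, 1192, 1234, 1353, 1353
The 2 values of 1353 occupy positions 5–6 → each gets rank 5.
Rank 3 → value 1192.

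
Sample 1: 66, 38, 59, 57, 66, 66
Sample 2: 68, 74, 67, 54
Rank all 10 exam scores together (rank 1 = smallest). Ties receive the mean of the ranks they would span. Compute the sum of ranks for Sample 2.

29

Sorted (ascending): 38, 54, 57, 59, 66, 66, 66, 67, 68, 74
The 3 values of 66 occupy positions 5–7 → average rank 6.
Sample 2 values → pooled ranks: 68→9, 74→10, 67→8, 54→2
Rank sum = 9 + 10 + 8 + 2 = 29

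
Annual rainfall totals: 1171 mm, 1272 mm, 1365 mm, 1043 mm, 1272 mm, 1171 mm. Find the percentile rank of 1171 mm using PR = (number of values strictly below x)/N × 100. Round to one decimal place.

16.7

N = 6.
Strictly below 1171: 1. Equal to 1171: 2.
PR = 1/6 × 100 = 16.7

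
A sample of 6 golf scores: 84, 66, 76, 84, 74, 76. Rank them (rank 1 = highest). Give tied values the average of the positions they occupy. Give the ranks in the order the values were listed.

Sorted (descending): 84, 84, 76, 76, 74, 66
The 2 values of 84 occupy positions 1–2 → average rank (1+2)/2 = 1.5.
The 2 values of 76 occupy positions 3–4 → average rank (3+4)/2 = 3.5.

1.5, 6, 3.5, 1.5, 5, 3.5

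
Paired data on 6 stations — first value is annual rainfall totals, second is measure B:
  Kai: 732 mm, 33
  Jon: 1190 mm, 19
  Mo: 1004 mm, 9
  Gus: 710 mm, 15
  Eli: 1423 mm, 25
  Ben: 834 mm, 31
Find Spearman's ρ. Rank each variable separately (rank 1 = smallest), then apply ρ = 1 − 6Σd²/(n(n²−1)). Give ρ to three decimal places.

-0.086

Ranks of variable 1: 2, 5, 4, 1, 6, 3
Ranks of variable 2: 6, 3, 1, 2, 4, 5
d = r₁ − r₂: -4, 2, 3, -1, 2, -2
d²: 16, 4, 9, 1, 4, 4; Σd² = 38
ρ = 1 − 6·38/(6·35) = 1 − 228/210 = -0.086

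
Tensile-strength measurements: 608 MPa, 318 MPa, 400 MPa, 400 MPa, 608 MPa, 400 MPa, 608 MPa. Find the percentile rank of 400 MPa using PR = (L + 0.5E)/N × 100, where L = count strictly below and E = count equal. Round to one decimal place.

N = 7.
Strictly below 400: 1. Equal to 400: 3.
PR = (1 + 0.5·3)/7 × 100 = 35.7

35.7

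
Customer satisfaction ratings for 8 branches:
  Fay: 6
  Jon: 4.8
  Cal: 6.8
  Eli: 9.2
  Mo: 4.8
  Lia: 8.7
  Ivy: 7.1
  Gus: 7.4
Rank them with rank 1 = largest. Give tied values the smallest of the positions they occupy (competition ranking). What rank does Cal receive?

Sorted (descending): 9.2, 8.7, 7.4, 7.1, 6.8, 6, 4.8, 4.8
The 2 values of 4.8 occupy positions 7–8 → each gets rank 7.
Cal has value 6.8 → rank 5.

5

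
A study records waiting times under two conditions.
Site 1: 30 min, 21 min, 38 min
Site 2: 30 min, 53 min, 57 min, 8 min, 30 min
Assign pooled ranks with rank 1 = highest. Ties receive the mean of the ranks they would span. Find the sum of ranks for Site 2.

Sorted (descending): 57, 53, 38, 30, 30, 30, 21, 8
The 3 values of 30 occupy positions 4–6 → average rank 5.
Site 2 values → pooled ranks: 30→5, 53→2, 57→1, 8→8, 30→5
Rank sum = 5 + 2 + 1 + 8 + 5 = 21

21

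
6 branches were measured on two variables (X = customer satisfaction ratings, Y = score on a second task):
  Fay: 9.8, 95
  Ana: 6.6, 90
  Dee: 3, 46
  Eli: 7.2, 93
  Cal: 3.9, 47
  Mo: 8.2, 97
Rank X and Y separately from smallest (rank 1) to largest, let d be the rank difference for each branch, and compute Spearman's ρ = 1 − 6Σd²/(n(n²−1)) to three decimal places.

0.943

Ranks of variable 1: 6, 3, 1, 4, 2, 5
Ranks of variable 2: 5, 3, 1, 4, 2, 6
d = r₁ − r₂: 1, 0, 0, 0, 0, -1
d²: 1, 0, 0, 0, 0, 1; Σd² = 2
ρ = 1 − 6·2/(6·35) = 1 − 12/210 = 0.943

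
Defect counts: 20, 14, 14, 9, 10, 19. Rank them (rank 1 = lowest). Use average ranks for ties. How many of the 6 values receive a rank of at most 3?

2

Sorted (ascending): 9, 10, 14, 14, 19, 20
The 2 values of 14 occupy positions 3–4 → average rank (3+4)/2 = 3.5.
Ranks ≤ 3: {1, 2} → 2 values.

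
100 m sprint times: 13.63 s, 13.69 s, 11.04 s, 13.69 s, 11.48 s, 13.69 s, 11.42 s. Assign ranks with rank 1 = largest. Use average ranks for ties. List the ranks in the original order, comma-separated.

4, 2, 7, 2, 5, 2, 6

Sorted (descending): 13.69, 13.69, 13.69, 13.63, 11.48, 11.42, 11.04
The 3 values of 13.69 occupy positions 1–3 → average rank 2.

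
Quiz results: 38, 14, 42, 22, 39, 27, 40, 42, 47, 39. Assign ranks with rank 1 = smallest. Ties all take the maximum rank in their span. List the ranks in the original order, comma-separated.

Sorted (ascending): 14, 22, 27, 38, 39, 39, 40, 42, 42, 47
The 2 values of 39 occupy positions 5–6 → each gets rank 6.
The 2 values of 42 occupy positions 8–9 → each gets rank 9.

4, 1, 9, 2, 6, 3, 7, 9, 10, 6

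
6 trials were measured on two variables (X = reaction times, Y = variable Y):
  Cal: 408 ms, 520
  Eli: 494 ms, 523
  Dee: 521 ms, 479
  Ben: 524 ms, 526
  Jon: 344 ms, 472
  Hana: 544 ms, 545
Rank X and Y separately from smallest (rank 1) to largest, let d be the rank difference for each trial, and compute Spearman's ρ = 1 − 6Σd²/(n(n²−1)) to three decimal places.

Ranks of variable 1: 2, 3, 4, 5, 1, 6
Ranks of variable 2: 3, 4, 2, 5, 1, 6
d = r₁ − r₂: -1, -1, 2, 0, 0, 0
d²: 1, 1, 4, 0, 0, 0; Σd² = 6
ρ = 1 − 6·6/(6·35) = 1 − 36/210 = 0.829

0.829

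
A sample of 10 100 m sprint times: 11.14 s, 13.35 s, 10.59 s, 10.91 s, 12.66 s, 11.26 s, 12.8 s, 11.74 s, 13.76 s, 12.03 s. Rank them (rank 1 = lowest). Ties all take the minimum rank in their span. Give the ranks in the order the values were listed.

3, 9, 1, 2, 7, 4, 8, 5, 10, 6

Sorted (ascending): 10.59, 10.91, 11.14, 11.26, 11.74, 12.03, 12.66, 12.8, 13.35, 13.76
No ties — each value takes its position as its rank.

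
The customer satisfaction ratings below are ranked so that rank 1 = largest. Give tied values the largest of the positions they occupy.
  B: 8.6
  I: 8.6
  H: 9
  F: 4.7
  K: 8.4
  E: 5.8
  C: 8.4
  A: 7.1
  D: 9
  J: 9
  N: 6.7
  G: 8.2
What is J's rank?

Sorted (descending): 9, 9, 9, 8.6, 8.6, 8.4, 8.4, 8.2, 7.1, 6.7, 5.8, 4.7
The 3 values of 9 occupy positions 1–3 → each gets rank 3.
The 2 values of 8.6 occupy positions 4–5 → each gets rank 5.
The 2 values of 8.4 occupy positions 6–7 → each gets rank 7.
J has value 9 → rank 3.

3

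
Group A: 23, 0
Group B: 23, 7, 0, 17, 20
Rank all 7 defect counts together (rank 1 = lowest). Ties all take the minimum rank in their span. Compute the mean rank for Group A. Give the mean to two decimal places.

Sorted (ascending): 0, 0, 7, 17, 20, 23, 23
The 2 values of 0 occupy positions 1–2 → each gets rank 1.
The 2 values of 23 occupy positions 6–7 → each gets rank 6.
Group A values → pooled ranks: 23→6, 0→1
Mean rank = (6 + 1) / 2 = 3.50

3.50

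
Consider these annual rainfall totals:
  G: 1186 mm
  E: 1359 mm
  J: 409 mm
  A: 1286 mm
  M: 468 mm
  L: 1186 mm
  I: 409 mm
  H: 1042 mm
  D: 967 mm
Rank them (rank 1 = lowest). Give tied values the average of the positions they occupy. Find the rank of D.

Sorted (ascending): 409, 409, 468, 967, 1042, 1186, 1186, 1286, 1359
The 2 values of 409 occupy positions 1–2 → average rank (1+2)/2 = 1.5.
The 2 values of 1186 occupy positions 6–7 → average rank (6+7)/2 = 6.5.
D has value 967 mm → rank 4.

4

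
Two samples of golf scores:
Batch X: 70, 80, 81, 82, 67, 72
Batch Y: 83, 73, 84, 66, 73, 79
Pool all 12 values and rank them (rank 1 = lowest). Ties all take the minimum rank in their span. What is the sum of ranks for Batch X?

36

Sorted (ascending): 66, 67, 70, 72, 73, 73, 79, 80, 81, 82, 83, 84
The 2 values of 73 occupy positions 5–6 → each gets rank 5.
Batch X values → pooled ranks: 70→3, 80→8, 81→9, 82→10, 67→2, 72→4
Rank sum = 3 + 8 + 9 + 10 + 2 + 4 = 36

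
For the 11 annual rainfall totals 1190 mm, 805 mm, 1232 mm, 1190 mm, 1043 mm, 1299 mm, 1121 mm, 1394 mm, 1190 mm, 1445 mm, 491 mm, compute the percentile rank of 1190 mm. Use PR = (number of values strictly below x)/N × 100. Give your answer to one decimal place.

N = 11.
Strictly below 1190: 4. Equal to 1190: 3.
PR = 4/11 × 100 = 36.4

36.4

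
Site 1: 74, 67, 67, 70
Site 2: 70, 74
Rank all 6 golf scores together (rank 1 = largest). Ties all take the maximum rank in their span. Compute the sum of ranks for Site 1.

Sorted (descending): 74, 74, 70, 70, 67, 67
The 2 values of 74 occupy positions 1–2 → each gets rank 2.
The 2 values of 70 occupy positions 3–4 → each gets rank 4.
The 2 values of 67 occupy positions 5–6 → each gets rank 6.
Site 1 values → pooled ranks: 74→2, 67→6, 67→6, 70→4
Rank sum = 2 + 6 + 6 + 4 = 18

18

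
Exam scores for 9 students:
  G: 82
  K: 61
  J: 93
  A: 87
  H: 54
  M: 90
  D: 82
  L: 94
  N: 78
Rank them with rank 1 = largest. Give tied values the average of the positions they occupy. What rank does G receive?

Sorted (descending): 94, 93, 90, 87, 82, 82, 78, 61, 54
The 2 values of 82 occupy positions 5–6 → average rank (5+6)/2 = 5.5.
G has value 82 → rank 5.5.

5.5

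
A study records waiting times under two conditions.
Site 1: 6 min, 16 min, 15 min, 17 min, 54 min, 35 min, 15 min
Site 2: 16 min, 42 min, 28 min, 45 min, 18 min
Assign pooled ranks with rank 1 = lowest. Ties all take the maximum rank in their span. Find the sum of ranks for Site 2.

Sorted (ascending): 6, 15, 15, 16, 16, 17, 18, 28, 35, 42, 45, 54
The 2 values of 15 occupy positions 2–3 → each gets rank 3.
The 2 values of 16 occupy positions 4–5 → each gets rank 5.
Site 2 values → pooled ranks: 16→5, 42→10, 28→8, 45→11, 18→7
Rank sum = 5 + 10 + 8 + 11 + 7 = 41

41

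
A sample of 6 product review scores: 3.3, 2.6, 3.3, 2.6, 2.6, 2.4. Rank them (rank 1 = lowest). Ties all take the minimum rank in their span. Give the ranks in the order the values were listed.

Sorted (ascending): 2.4, 2.6, 2.6, 2.6, 3.3, 3.3
The 3 values of 2.6 occupy positions 2–4 → each gets rank 2.
The 2 values of 3.3 occupy positions 5–6 → each gets rank 5.

5, 2, 5, 2, 2, 1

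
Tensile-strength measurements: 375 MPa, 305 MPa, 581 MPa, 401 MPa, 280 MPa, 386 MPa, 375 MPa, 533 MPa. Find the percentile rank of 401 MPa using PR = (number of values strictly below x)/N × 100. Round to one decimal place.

62.5

N = 8.
Strictly below 401: 5. Equal to 401: 1.
PR = 5/8 × 100 = 62.5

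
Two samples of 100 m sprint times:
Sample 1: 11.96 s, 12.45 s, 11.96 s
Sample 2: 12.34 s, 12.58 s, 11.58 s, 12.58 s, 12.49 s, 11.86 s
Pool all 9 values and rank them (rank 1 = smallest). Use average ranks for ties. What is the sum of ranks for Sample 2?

Sorted (ascending): 11.58, 11.86, 11.96, 11.96, 12.34, 12.45, 12.49, 12.58, 12.58
The 2 values of 11.96 occupy positions 3–4 → average rank (3+4)/2 = 3.5.
The 2 values of 12.58 occupy positions 8–9 → average rank (8+9)/2 = 8.5.
Sample 2 values → pooled ranks: 12.34→5, 12.58→8.5, 11.58→1, 12.58→8.5, 12.49→7, 11.86→2
Rank sum = 5 + 8.5 + 1 + 8.5 + 7 + 2 = 32

32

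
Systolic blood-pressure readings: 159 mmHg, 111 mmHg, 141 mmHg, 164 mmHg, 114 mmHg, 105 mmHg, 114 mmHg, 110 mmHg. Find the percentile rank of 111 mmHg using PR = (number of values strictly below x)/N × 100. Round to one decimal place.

N = 8.
Strictly below 111: 2. Equal to 111: 1.
PR = 2/8 × 100 = 25.0

25.0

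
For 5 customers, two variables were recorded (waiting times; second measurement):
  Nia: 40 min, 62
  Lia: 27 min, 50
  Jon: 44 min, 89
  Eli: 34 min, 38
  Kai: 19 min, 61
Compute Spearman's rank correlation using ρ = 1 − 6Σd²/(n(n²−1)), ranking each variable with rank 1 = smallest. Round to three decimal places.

Ranks of variable 1: 4, 2, 5, 3, 1
Ranks of variable 2: 4, 2, 5, 1, 3
d = r₁ − r₂: 0, 0, 0, 2, -2
d²: 0, 0, 0, 4, 4; Σd² = 8
ρ = 1 − 6·8/(5·24) = 1 − 48/120 = 0.600

0.600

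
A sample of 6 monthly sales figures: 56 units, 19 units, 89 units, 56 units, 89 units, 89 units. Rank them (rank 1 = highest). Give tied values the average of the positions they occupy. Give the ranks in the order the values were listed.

4.5, 6, 2, 4.5, 2, 2

Sorted (descending): 89, 89, 89, 56, 56, 19
The 3 values of 89 occupy positions 1–3 → average rank 2.
The 2 values of 56 occupy positions 4–5 → average rank (4+5)/2 = 4.5.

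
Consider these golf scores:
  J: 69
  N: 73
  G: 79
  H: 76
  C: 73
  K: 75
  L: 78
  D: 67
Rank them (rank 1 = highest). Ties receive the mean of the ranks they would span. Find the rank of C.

Sorted (descending): 79, 78, 76, 75, 73, 73, 69, 67
The 2 values of 73 occupy positions 5–6 → average rank (5+6)/2 = 5.5.
C has value 73 → rank 5.5.

5.5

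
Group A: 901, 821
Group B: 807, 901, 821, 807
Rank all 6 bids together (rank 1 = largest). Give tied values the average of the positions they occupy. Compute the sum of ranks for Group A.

Sorted (descending): 901, 901, 821, 821, 807, 807
The 2 values of 901 occupy positions 1–2 → average rank (1+2)/2 = 1.5.
The 2 values of 821 occupy positions 3–4 → average rank (3+4)/2 = 3.5.
The 2 values of 807 occupy positions 5–6 → average rank (5+6)/2 = 5.5.
Group A values → pooled ranks: 901→1.5, 821→3.5
Rank sum = 1.5 + 3.5 = 5

5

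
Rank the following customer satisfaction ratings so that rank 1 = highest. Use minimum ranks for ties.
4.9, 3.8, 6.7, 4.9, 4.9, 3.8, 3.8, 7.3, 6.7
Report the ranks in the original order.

Sorted (descending): 7.3, 6.7, 6.7, 4.9, 4.9, 4.9, 3.8, 3.8, 3.8
The 2 values of 6.7 occupy positions 2–3 → each gets rank 2.
The 3 values of 4.9 occupy positions 4–6 → each gets rank 4.
The 3 values of 3.8 occupy positions 7–9 → each gets rank 7.

4, 7, 2, 4, 4, 7, 7, 1, 2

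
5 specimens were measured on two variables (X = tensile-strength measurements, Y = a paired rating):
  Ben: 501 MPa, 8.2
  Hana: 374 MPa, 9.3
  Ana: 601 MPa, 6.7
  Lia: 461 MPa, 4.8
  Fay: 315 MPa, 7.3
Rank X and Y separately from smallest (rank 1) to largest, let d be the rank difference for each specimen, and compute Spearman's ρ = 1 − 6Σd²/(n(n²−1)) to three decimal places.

-0.300

Ranks of variable 1: 4, 2, 5, 3, 1
Ranks of variable 2: 4, 5, 2, 1, 3
d = r₁ − r₂: 0, -3, 3, 2, -2
d²: 0, 9, 9, 4, 4; Σd² = 26
ρ = 1 − 6·26/(5·24) = 1 − 156/120 = -0.300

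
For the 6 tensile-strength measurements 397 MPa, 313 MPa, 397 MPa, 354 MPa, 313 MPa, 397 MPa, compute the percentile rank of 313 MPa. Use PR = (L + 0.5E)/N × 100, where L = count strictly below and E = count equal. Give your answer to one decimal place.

N = 6.
Strictly below 313: 0. Equal to 313: 2.
PR = (0 + 0.5·2)/6 × 100 = 16.7

16.7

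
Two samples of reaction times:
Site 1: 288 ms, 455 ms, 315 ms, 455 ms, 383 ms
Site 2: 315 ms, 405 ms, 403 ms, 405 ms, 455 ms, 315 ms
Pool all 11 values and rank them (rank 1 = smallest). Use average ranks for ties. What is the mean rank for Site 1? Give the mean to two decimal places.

Sorted (ascending): 288, 315, 315, 315, 383, 403, 405, 405, 455, 455, 455
The 3 values of 315 occupy positions 2–4 → average rank 3.
The 2 values of 405 occupy positions 7–8 → average rank (7+8)/2 = 7.5.
The 3 values of 455 occupy positions 9–11 → average rank 10.
Site 1 values → pooled ranks: 288→1, 455→10, 315→3, 455→10, 383→5
Mean rank = (1 + 10 + 3 + 10 + 5) / 5 = 5.80

5.80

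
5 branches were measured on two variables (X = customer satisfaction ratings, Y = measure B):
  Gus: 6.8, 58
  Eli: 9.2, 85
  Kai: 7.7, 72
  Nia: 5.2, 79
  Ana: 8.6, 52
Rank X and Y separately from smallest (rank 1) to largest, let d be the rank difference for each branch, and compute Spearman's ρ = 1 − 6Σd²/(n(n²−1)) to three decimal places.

Ranks of variable 1: 2, 5, 3, 1, 4
Ranks of variable 2: 2, 5, 3, 4, 1
d = r₁ − r₂: 0, 0, 0, -3, 3
d²: 0, 0, 0, 9, 9; Σd² = 18
ρ = 1 − 6·18/(5·24) = 1 − 108/120 = 0.100

0.100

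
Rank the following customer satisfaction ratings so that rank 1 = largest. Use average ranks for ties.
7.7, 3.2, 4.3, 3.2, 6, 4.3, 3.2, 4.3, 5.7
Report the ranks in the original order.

Sorted (descending): 7.7, 6, 5.7, 4.3, 4.3, 4.3, 3.2, 3.2, 3.2
The 3 values of 4.3 occupy positions 4–6 → average rank 5.
The 3 values of 3.2 occupy positions 7–9 → average rank 8.

1, 8, 5, 8, 2, 5, 8, 5, 3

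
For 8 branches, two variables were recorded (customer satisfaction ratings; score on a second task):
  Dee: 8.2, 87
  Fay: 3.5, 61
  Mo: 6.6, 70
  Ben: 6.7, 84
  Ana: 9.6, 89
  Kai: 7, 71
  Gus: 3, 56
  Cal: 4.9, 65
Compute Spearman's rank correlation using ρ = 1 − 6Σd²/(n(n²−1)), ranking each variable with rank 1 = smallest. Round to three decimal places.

0.976

Ranks of variable 1: 7, 2, 4, 5, 8, 6, 1, 3
Ranks of variable 2: 7, 2, 4, 6, 8, 5, 1, 3
d = r₁ − r₂: 0, 0, 0, -1, 0, 1, 0, 0
d²: 0, 0, 0, 1, 0, 1, 0, 0; Σd² = 2
ρ = 1 − 6·2/(8·63) = 1 − 12/504 = 0.976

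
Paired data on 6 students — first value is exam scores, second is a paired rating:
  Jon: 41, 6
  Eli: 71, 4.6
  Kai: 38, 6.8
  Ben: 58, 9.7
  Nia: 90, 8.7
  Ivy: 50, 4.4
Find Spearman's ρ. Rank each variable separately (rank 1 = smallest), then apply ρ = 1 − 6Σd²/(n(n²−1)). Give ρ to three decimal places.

Ranks of variable 1: 2, 5, 1, 4, 6, 3
Ranks of variable 2: 3, 2, 4, 6, 5, 1
d = r₁ − r₂: -1, 3, -3, -2, 1, 2
d²: 1, 9, 9, 4, 1, 4; Σd² = 28
ρ = 1 − 6·28/(6·35) = 1 − 168/210 = 0.200

0.200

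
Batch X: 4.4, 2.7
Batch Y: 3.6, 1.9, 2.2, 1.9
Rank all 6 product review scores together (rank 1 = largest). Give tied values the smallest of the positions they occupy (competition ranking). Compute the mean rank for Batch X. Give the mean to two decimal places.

2.00

Sorted (descending): 4.4, 3.6, 2.7, 2.2, 1.9, 1.9
The 2 values of 1.9 occupy positions 5–6 → each gets rank 5.
Batch X values → pooled ranks: 4.4→1, 2.7→3
Mean rank = (1 + 3) / 2 = 2.00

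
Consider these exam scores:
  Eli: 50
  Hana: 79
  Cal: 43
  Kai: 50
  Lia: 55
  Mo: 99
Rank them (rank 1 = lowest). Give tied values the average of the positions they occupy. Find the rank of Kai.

2.5

Sorted (ascending): 43, 50, 50, 55, 79, 99
The 2 values of 50 occupy positions 2–3 → average rank (2+3)/2 = 2.5.
Kai has value 50 → rank 2.5.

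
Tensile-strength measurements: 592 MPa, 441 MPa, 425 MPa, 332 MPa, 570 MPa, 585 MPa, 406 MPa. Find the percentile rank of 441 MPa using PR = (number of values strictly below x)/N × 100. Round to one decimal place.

42.9

N = 7.
Strictly below 441: 3. Equal to 441: 1.
PR = 3/7 × 100 = 42.9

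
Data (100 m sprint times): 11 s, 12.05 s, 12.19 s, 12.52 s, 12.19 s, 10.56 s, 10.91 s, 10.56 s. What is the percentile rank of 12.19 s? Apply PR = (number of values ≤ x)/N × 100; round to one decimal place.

87.5

N = 8.
Strictly below 12.19: 5. Equal to 12.19: 2.
PR = 7/8 × 100 = 87.5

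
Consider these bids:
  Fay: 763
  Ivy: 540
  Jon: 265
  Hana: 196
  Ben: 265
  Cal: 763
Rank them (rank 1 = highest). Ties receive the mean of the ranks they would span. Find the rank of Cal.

1.5

Sorted (descending): 763, 763, 540, 265, 265, 196
The 2 values of 763 occupy positions 1–2 → average rank (1+2)/2 = 1.5.
The 2 values of 265 occupy positions 4–5 → average rank (4+5)/2 = 4.5.
Cal has value 763 → rank 1.5.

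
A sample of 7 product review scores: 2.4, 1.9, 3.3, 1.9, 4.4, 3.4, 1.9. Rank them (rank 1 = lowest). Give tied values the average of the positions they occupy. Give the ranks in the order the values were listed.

4, 2, 5, 2, 7, 6, 2

Sorted (ascending): 1.9, 1.9, 1.9, 2.4, 3.3, 3.4, 4.4
The 3 values of 1.9 occupy positions 1–3 → average rank 2.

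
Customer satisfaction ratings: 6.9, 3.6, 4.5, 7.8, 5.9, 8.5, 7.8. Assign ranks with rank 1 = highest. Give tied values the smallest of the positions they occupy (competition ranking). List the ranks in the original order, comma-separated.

4, 7, 6, 2, 5, 1, 2

Sorted (descending): 8.5, 7.8, 7.8, 6.9, 5.9, 4.5, 3.6
The 2 values of 7.8 occupy positions 2–3 → each gets rank 2.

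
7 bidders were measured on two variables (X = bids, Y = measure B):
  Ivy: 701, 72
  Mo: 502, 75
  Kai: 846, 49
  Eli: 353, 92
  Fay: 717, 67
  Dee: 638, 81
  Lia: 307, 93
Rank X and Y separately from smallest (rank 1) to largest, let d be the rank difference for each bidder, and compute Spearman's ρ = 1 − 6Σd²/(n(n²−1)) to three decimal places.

Ranks of variable 1: 5, 3, 7, 2, 6, 4, 1
Ranks of variable 2: 3, 4, 1, 6, 2, 5, 7
d = r₁ − r₂: 2, -1, 6, -4, 4, -1, -6
d²: 4, 1, 36, 16, 16, 1, 36; Σd² = 110
ρ = 1 − 6·110/(7·48) = 1 − 660/336 = -0.964

-0.964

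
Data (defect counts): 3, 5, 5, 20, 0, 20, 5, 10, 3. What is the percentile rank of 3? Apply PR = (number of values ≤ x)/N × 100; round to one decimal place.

N = 9.
Strictly below 3: 1. Equal to 3: 2.
PR = 3/9 × 100 = 33.3

33.3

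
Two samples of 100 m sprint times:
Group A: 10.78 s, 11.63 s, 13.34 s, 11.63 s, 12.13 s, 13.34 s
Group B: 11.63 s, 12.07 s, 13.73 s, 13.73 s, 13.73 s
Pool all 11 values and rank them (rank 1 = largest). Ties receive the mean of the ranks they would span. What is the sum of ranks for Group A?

Sorted (descending): 13.73, 13.73, 13.73, 13.34, 13.34, 12.13, 12.07, 11.63, 11.63, 11.63, 10.78
The 3 values of 13.73 occupy positions 1–3 → average rank 2.
The 2 values of 13.34 occupy positions 4–5 → average rank (4+5)/2 = 4.5.
The 3 values of 11.63 occupy positions 8–10 → average rank 9.
Group A values → pooled ranks: 10.78→11, 11.63→9, 13.34→4.5, 11.63→9, 12.13→6, 13.34→4.5
Rank sum = 11 + 9 + 4.5 + 9 + 6 + 4.5 = 44

44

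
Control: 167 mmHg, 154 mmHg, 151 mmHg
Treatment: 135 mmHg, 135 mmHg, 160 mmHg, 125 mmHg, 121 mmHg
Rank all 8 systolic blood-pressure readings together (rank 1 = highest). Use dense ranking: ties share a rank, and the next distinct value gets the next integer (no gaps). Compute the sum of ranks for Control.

Sorted (descending): 167, 160, 154, 151, 135, 135, 125, 121
The 2 values of 135 share dense rank 5.
Remaining distinct values take the next consecutive integers.
Control values → pooled ranks: 167→1, 154→3, 151→4
Rank sum = 1 + 3 + 4 = 8

8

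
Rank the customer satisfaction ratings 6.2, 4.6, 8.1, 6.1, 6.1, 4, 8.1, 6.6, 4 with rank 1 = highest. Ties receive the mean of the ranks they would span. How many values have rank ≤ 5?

Sorted (descending): 8.1, 8.1, 6.6, 6.2, 6.1, 6.1, 4.6, 4, 4
The 2 values of 8.1 occupy positions 1–2 → average rank (1+2)/2 = 1.5.
The 2 values of 6.1 occupy positions 5–6 → average rank (5+6)/2 = 5.5.
The 2 values of 4 occupy positions 8–9 → average rank (8+9)/2 = 8.5.
Ranks ≤ 5: {1.5, 1.5, 3, 4} → 4 values.

4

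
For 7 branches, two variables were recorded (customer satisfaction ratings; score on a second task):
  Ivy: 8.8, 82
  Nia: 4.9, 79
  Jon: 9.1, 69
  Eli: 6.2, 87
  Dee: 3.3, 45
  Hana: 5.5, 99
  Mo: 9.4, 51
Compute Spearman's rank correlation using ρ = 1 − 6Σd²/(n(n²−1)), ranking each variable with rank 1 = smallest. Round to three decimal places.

Ranks of variable 1: 5, 2, 6, 4, 1, 3, 7
Ranks of variable 2: 5, 4, 3, 6, 1, 7, 2
d = r₁ − r₂: 0, -2, 3, -2, 0, -4, 5
d²: 0, 4, 9, 4, 0, 16, 25; Σd² = 58
ρ = 1 − 6·58/(7·48) = 1 − 348/336 = -0.036

-0.036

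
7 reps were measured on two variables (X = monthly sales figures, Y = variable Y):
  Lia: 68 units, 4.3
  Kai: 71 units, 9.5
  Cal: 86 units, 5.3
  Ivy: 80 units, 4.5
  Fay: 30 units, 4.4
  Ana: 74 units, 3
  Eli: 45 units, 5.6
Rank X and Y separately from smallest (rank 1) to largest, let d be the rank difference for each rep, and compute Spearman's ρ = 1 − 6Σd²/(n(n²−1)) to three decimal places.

0.036

Ranks of variable 1: 3, 4, 7, 6, 1, 5, 2
Ranks of variable 2: 2, 7, 5, 4, 3, 1, 6
d = r₁ − r₂: 1, -3, 2, 2, -2, 4, -4
d²: 1, 9, 4, 4, 4, 16, 16; Σd² = 54
ρ = 1 − 6·54/(7·48) = 1 − 324/336 = 0.036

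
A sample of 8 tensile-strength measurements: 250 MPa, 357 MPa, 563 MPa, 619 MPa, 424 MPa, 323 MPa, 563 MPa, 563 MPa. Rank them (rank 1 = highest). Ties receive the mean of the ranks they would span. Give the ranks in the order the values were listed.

8, 6, 3, 1, 5, 7, 3, 3

Sorted (descending): 619, 563, 563, 563, 424, 357, 323, 250
The 3 values of 563 occupy positions 2–4 → average rank 3.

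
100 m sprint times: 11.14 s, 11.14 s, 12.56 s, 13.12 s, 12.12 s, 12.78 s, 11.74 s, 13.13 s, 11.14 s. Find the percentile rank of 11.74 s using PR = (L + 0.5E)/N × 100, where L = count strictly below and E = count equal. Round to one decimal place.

38.9

N = 9.
Strictly below 11.74: 3. Equal to 11.74: 1.
PR = (3 + 0.5·1)/9 × 100 = 38.9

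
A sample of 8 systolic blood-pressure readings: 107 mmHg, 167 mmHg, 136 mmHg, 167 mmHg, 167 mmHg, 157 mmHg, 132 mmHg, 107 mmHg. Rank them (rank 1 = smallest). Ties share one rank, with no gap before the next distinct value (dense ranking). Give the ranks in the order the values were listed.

Sorted (ascending): 107, 107, 132, 136, 157, 167, 167, 167
The 2 values of 107 share dense rank 1.
The 3 values of 167 share dense rank 5.
Remaining distinct values take the next consecutive integers.

1, 5, 3, 5, 5, 4, 2, 1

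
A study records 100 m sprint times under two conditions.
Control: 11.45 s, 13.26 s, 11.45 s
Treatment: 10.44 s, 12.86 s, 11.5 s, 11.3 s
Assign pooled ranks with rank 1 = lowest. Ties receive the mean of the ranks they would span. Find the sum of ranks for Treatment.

Sorted (ascending): 10.44, 11.3, 11.45, 11.45, 11.5, 12.86, 13.26
The 2 values of 11.45 occupy positions 3–4 → average rank (3+4)/2 = 3.5.
Treatment values → pooled ranks: 10.44→1, 12.86→6, 11.5→5, 11.3→2
Rank sum = 1 + 6 + 5 + 2 = 14

14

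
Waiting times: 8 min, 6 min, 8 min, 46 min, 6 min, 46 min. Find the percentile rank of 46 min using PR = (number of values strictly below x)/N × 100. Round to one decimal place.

N = 6.
Strictly below 46: 4. Equal to 46: 2.
PR = 4/6 × 100 = 66.7

66.7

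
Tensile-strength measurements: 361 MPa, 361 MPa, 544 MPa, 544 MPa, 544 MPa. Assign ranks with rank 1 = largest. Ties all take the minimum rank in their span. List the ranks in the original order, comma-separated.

4, 4, 1, 1, 1

Sorted (descending): 544, 544, 544, 361, 361
The 3 values of 544 occupy positions 1–3 → each gets rank 1.
The 2 values of 361 occupy positions 4–5 → each gets rank 4.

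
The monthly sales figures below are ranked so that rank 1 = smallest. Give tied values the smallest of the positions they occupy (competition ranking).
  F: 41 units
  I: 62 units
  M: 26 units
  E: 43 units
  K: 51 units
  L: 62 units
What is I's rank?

5

Sorted (ascending): 26, 41, 43, 51, 62, 62
The 2 values of 62 occupy positions 5–6 → each gets rank 5.
I has value 62 units → rank 5.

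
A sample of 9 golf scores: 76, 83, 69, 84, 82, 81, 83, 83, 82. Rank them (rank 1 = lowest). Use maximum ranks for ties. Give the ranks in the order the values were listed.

Sorted (ascending): 69, 76, 81, 82, 82, 83, 83, 83, 84
The 2 values of 82 occupy positions 4–5 → each gets rank 5.
The 3 values of 83 occupy positions 6–8 → each gets rank 8.

2, 8, 1, 9, 5, 3, 8, 8, 5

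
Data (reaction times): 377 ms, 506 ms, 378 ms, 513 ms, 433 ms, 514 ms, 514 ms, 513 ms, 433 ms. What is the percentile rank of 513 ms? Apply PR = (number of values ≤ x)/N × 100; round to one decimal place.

N = 9.
Strictly below 513: 5. Equal to 513: 2.
PR = 7/9 × 100 = 77.8

77.8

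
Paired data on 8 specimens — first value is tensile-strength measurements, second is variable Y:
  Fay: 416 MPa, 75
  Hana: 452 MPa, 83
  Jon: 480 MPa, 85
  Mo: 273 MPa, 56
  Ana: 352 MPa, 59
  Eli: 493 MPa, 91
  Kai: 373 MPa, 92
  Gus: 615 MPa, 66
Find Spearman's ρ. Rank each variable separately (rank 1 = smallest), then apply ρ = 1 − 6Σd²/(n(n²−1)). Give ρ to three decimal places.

Ranks of variable 1: 4, 5, 6, 1, 2, 7, 3, 8
Ranks of variable 2: 4, 5, 6, 1, 2, 7, 8, 3
d = r₁ − r₂: 0, 0, 0, 0, 0, 0, -5, 5
d²: 0, 0, 0, 0, 0, 0, 25, 25; Σd² = 50
ρ = 1 − 6·50/(8·63) = 1 − 300/504 = 0.405

0.405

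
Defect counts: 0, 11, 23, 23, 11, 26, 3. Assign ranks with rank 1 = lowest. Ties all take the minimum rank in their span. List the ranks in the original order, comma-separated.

Sorted (ascending): 0, 3, 11, 11, 23, 23, 26
The 2 values of 11 occupy positions 3–4 → each gets rank 3.
The 2 values of 23 occupy positions 5–6 → each gets rank 5.

1, 3, 5, 5, 3, 7, 2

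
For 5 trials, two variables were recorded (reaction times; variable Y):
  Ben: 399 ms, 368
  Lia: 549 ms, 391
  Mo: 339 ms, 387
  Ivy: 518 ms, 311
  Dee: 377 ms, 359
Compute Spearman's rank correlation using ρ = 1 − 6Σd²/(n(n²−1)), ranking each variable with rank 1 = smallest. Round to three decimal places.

0.100

Ranks of variable 1: 3, 5, 1, 4, 2
Ranks of variable 2: 3, 5, 4, 1, 2
d = r₁ − r₂: 0, 0, -3, 3, 0
d²: 0, 0, 9, 9, 0; Σd² = 18
ρ = 1 − 6·18/(5·24) = 1 − 108/120 = 0.100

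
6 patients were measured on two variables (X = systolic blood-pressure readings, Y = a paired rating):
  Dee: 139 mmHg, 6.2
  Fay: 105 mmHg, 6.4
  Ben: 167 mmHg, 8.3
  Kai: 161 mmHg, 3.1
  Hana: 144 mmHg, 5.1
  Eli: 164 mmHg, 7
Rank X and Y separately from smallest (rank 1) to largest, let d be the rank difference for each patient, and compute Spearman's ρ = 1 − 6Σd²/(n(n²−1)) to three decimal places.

0.429

Ranks of variable 1: 2, 1, 6, 4, 3, 5
Ranks of variable 2: 3, 4, 6, 1, 2, 5
d = r₁ − r₂: -1, -3, 0, 3, 1, 0
d²: 1, 9, 0, 9, 1, 0; Σd² = 20
ρ = 1 − 6·20/(6·35) = 1 − 120/210 = 0.429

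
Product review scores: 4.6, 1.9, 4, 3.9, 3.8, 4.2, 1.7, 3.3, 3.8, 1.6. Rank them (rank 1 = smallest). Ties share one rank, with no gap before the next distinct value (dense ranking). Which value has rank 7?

Sorted (ascending): 1.6, 1.7, 1.9, 3.3, 3.8, 3.8, 3.9, 4, 4.2, 4.6
The 2 values of 3.8 share dense rank 5.
Remaining distinct values take the next consecutive integers.
Rank 7 → value 4.

4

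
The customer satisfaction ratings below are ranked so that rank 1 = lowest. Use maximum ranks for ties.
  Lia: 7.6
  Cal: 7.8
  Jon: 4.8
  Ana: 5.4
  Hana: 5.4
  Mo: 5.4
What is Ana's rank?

4

Sorted (ascending): 4.8, 5.4, 5.4, 5.4, 7.6, 7.8
The 3 values of 5.4 occupy positions 2–4 → each gets rank 4.
Ana has value 5.4 → rank 4.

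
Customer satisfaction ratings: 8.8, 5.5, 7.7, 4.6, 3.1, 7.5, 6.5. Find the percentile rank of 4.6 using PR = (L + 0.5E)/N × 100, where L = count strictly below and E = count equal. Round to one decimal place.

21.4

N = 7.
Strictly below 4.6: 1. Equal to 4.6: 1.
PR = (1 + 0.5·1)/7 × 100 = 21.4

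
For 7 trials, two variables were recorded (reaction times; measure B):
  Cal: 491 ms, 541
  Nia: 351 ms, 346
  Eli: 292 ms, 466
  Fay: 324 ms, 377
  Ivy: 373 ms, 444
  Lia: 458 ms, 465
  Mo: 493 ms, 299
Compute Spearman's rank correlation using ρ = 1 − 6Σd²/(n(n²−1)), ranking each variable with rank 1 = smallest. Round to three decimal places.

Ranks of variable 1: 6, 3, 1, 2, 4, 5, 7
Ranks of variable 2: 7, 2, 6, 3, 4, 5, 1
d = r₁ − r₂: -1, 1, -5, -1, 0, 0, 6
d²: 1, 1, 25, 1, 0, 0, 36; Σd² = 64
ρ = 1 − 6·64/(7·48) = 1 − 384/336 = -0.143

-0.143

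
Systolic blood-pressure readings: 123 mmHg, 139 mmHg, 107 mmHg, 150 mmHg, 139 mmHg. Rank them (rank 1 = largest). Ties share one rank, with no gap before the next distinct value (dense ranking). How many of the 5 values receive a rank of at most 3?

4

Sorted (descending): 150, 139, 139, 123, 107
The 2 values of 139 share dense rank 2.
Remaining distinct values take the next consecutive integers.
Ranks ≤ 3: {1, 2, 2, 3} → 4 values.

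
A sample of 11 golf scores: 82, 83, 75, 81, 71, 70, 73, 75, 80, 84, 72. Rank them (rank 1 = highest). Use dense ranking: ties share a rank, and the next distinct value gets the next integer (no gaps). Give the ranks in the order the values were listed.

Sorted (descending): 84, 83, 82, 81, 80, 75, 75, 73, 72, 71, 70
The 2 values of 75 share dense rank 6.
Remaining distinct values take the next consecutive integers.

3, 2, 6, 4, 9, 10, 7, 6, 5, 1, 8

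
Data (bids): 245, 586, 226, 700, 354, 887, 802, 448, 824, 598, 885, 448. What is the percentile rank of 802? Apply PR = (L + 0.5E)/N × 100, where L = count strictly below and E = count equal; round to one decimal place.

70.8

N = 12.
Strictly below 802: 8. Equal to 802: 1.
PR = (8 + 0.5·1)/12 × 100 = 70.8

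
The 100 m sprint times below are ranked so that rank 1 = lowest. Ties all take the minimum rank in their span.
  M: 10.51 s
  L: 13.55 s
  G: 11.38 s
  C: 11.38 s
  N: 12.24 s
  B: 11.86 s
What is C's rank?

2

Sorted (ascending): 10.51, 11.38, 11.38, 11.86, 12.24, 13.55
The 2 values of 11.38 occupy positions 2–3 → each gets rank 2.
C has value 11.38 s → rank 2.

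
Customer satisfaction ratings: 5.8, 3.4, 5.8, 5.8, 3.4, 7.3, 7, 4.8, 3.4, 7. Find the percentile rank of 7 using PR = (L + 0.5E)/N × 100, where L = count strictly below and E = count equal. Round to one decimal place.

80.0

N = 10.
Strictly below 7: 7. Equal to 7: 2.
PR = (7 + 0.5·2)/10 × 100 = 80.0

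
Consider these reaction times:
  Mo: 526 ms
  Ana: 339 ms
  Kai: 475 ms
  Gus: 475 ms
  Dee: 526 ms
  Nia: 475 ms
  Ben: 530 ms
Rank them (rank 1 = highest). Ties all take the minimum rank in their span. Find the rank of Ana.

Sorted (descending): 530, 526, 526, 475, 475, 475, 339
The 2 values of 526 occupy positions 2–3 → each gets rank 2.
The 3 values of 475 occupy positions 4–6 → each gets rank 4.
Ana has value 339 ms → rank 7.

7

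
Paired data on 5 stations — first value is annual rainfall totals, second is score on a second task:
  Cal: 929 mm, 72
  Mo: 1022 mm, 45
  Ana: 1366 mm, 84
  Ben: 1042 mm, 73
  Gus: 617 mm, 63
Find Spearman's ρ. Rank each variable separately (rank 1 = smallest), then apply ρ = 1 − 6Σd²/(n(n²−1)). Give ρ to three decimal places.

Ranks of variable 1: 2, 3, 5, 4, 1
Ranks of variable 2: 3, 1, 5, 4, 2
d = r₁ − r₂: -1, 2, 0, 0, -1
d²: 1, 4, 0, 0, 1; Σd² = 6
ρ = 1 − 6·6/(5·24) = 1 − 36/120 = 0.700

0.700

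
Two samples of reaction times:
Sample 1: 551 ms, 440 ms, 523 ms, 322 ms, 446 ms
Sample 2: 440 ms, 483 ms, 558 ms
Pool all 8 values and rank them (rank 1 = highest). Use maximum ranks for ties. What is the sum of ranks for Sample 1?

25

Sorted (descending): 558, 551, 523, 483, 446, 440, 440, 322
The 2 values of 440 occupy positions 6–7 → each gets rank 7.
Sample 1 values → pooled ranks: 551→2, 440→7, 523→3, 322→8, 446→5
Rank sum = 2 + 7 + 3 + 8 + 5 = 25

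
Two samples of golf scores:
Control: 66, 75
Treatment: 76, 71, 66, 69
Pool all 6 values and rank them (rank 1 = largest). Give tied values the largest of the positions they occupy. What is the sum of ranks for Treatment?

14

Sorted (descending): 76, 75, 71, 69, 66, 66
The 2 values of 66 occupy positions 5–6 → each gets rank 6.
Treatment values → pooled ranks: 76→1, 71→3, 66→6, 69→4
Rank sum = 1 + 3 + 6 + 4 = 14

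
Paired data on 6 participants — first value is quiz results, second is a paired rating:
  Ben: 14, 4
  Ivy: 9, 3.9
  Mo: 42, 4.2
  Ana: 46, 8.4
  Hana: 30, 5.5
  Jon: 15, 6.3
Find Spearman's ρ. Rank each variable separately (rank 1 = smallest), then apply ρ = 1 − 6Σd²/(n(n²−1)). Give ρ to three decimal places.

0.771

Ranks of variable 1: 2, 1, 5, 6, 4, 3
Ranks of variable 2: 2, 1, 3, 6, 4, 5
d = r₁ − r₂: 0, 0, 2, 0, 0, -2
d²: 0, 0, 4, 0, 0, 4; Σd² = 8
ρ = 1 − 6·8/(6·35) = 1 − 48/210 = 0.771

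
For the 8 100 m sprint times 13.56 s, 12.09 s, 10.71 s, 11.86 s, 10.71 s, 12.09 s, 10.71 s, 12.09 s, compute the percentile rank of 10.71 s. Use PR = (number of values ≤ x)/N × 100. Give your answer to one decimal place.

N = 8.
Strictly below 10.71: 0. Equal to 10.71: 3.
PR = 3/8 × 100 = 37.5

37.5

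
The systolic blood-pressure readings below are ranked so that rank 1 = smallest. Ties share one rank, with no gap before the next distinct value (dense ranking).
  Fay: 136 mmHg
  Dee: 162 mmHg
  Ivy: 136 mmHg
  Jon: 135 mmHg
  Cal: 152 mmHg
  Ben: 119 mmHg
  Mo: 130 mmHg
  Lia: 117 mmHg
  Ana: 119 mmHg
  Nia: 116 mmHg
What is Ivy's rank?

6

Sorted (ascending): 116, 117, 119, 119, 130, 135, 136, 136, 152, 162
The 2 values of 119 share dense rank 3.
The 2 values of 136 share dense rank 6.
Remaining distinct values take the next consecutive integers.
Ivy has value 136 mmHg → rank 6.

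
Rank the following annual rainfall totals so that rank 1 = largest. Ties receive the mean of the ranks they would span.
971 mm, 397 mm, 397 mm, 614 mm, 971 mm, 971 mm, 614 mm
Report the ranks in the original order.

2, 6.5, 6.5, 4.5, 2, 2, 4.5

Sorted (descending): 971, 971, 971, 614, 614, 397, 397
The 3 values of 971 occupy positions 1–3 → average rank 2.
The 2 values of 614 occupy positions 4–5 → average rank (4+5)/2 = 4.5.
The 2 values of 397 occupy positions 6–7 → average rank (6+7)/2 = 6.5.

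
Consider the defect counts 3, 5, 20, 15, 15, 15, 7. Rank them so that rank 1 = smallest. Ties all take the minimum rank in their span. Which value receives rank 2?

Sorted (ascending): 3, 5, 7, 15, 15, 15, 20
The 3 values of 15 occupy positions 4–6 → each gets rank 4.
Rank 2 → value 5.

5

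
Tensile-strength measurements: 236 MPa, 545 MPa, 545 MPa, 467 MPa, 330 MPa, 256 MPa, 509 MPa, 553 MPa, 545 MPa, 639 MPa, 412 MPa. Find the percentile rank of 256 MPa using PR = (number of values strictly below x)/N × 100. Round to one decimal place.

9.1

N = 11.
Strictly below 256: 1. Equal to 256: 1.
PR = 1/11 × 100 = 9.1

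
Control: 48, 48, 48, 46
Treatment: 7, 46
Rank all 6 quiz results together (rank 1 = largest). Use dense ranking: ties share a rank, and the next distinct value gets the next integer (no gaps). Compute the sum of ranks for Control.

5

Sorted (descending): 48, 48, 48, 46, 46, 7
The 3 values of 48 share dense rank 1.
The 2 values of 46 share dense rank 2.
Remaining distinct values take the next consecutive integers.
Control values → pooled ranks: 48→1, 48→1, 48→1, 46→2
Rank sum = 1 + 1 + 1 + 2 = 5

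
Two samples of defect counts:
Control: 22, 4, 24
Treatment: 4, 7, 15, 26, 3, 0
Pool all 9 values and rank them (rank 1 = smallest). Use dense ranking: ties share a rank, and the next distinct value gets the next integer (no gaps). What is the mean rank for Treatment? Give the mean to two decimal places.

3.83

Sorted (ascending): 0, 3, 4, 4, 7, 15, 22, 24, 26
The 2 values of 4 share dense rank 3.
Remaining distinct values take the next consecutive integers.
Treatment values → pooled ranks: 4→3, 7→4, 15→5, 26→8, 3→2, 0→1
Mean rank = (3 + 4 + 5 + 8 + 2 + 1) / 6 = 3.83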